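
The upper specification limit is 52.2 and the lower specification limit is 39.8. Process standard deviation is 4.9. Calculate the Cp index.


Cp = (52.2 - 39.8) / (6 * 4.9)

0.42


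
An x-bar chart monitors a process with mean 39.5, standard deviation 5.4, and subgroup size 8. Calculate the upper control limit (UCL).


UCL = 39.5 + 3 * 5.4 / sqrt(8)

45.23


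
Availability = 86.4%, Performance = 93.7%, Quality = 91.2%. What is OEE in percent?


Formula: OEE = Availability * Performance * Quality / 10000
A * P = 86.4% * 93.7% / 100 = 80.96%
OEE = 80.96% * 91.2% / 100 = 73.8%

73.8%


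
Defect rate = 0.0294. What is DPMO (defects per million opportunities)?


DPMO = defect_rate * 1000000 = 0.0294 * 1000000

29400


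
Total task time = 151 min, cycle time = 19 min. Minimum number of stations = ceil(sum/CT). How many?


Formula: N_min = ceil(Sum of Task Times / Cycle Time)
N_min = ceil(151 min / 19 min) = ceil(7.9474)
N_min = 8 stations

8


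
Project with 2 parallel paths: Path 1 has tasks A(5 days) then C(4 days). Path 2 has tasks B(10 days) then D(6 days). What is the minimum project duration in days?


Path 1 = 5 + 4 = 9 days
Path 2 = 10 + 6 = 16 days
Duration = max(9, 16) = 16 days

16 days


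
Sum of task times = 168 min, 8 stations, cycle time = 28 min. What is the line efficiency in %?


Formula: Efficiency = Sum of Task Times / (N_stations * CT) * 100
Total station capacity = 8 stations * 28 min = 224 min
Efficiency = 168 / 224 * 100 = 75.0%

75.0%


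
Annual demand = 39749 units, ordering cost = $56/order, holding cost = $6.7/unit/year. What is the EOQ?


Formula: EOQ = sqrt(2 * D * S / H)
Numerator: 2 * 39749 * 56 = 4451888
2DS/H = 4451888 / 6.7 = 664460.9
EOQ = sqrt(664460.9) = 815.1 units

815.1 units


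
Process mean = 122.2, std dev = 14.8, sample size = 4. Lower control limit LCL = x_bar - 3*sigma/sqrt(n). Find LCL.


LCL = 122.2 - 3 * 14.8 / sqrt(4)

100.0


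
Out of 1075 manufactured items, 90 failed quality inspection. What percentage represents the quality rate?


Formula: Quality Rate = Good Pieces / Total Pieces * 100
Good pieces = 1075 - 90 = 985
QR = 985 / 1075 * 100 = 91.6%

91.6%


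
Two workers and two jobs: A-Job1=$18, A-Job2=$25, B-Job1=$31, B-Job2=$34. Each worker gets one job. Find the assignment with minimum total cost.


Option 1: A->1 + B->2 = $18 + $34 = $52
Option 2: A->2 + B->1 = $25 + $31 = $56
Min cost = min($52, $56) = $52

$52


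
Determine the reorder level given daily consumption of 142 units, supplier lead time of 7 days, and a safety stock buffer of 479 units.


Formula: ROP = (Daily Demand * Lead Time) + Safety Stock
Demand during lead time = 142 * 7 = 994 units
ROP = 994 + 479 = 1473 units

1473 units


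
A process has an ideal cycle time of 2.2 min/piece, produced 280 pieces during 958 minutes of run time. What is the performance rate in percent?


Formula: Performance = (Ideal CT * Total Count) / Run Time * 100
Ideal output time = 2.2 * 280 = 616.0 min
Performance = 616.0 / 958 * 100 = 64.3%

64.3%


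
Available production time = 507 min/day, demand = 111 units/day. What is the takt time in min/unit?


Formula: Takt Time = Available Production Time / Customer Demand
Takt = 507 min/day / 111 units/day
Takt = 4.57 min/unit

4.57 min/unit


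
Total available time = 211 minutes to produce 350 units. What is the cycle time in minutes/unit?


Formula: CT = Available Time / Number of Units
CT = 211 min / 350 units
CT = 0.6 min/unit

0.6 min/unit


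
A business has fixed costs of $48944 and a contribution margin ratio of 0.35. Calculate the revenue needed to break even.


Formula: BER = Fixed Costs / Contribution Margin Ratio
BER = $48944 / 0.35
BER = $139840.00 (to the nearest cent)

$139840.00


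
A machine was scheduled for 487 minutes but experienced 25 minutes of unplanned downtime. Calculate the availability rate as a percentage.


Formula: Availability = (Planned Time - Downtime) / Planned Time * 100
Uptime = 487 - 25 = 462 min
Availability = 462 / 487 * 100 = 94.9%

94.9%


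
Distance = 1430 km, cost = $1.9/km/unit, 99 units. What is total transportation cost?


TC = dist * cost * units = 1430 * 1.9 * 99 = $268983.00

$268983.00


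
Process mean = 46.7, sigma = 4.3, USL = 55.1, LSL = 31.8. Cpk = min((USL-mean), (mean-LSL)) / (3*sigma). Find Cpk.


Cpu = (55.1 - 46.7) / (3 * 4.3) = 0.65
Cpl = (46.7 - 31.8) / (3 * 4.3) = 1.16
Cpk = min(0.65, 1.16) = 0.65

0.65


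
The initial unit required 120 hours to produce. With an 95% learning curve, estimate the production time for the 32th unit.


Formula: T_n = T_1 * (learning_rate)^(log2(n)) where learning_rate = rate/100
Doublings = log2(32) = 5
T_n = 120 * 0.95^5
T_n = 120 * 0.7738 = 92.9 hours

92.9 hours


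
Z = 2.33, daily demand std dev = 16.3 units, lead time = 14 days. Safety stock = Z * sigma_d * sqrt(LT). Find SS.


Formula: SS = z * sigma_d * sqrt(LT)
sqrt(LT) = sqrt(14) = 3.7417
SS = 2.33 * 16.3 * 3.7417
SS = 142.1 units

142.1 units


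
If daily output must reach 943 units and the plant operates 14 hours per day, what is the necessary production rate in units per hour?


Formula: Production Rate = Daily Demand / Available Hours
Rate = 943 units/day / 14 hours/day
Rate = 67.4 units/hour

67.4 units/hour


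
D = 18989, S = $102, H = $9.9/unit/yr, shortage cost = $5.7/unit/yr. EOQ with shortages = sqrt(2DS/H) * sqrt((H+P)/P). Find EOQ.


Formula: EOQ* = sqrt(2DS/H) * sqrt((H+P)/P)
Base EOQ = sqrt(2*18989*102/9.9) = 625.53 units
Correction = sqrt((9.9+5.7)/5.7) = 1.65434
EOQ* = 625.53 * 1.65434 = 1034.8 units

1034.8 units


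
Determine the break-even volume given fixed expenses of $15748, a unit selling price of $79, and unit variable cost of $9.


Formula: BEQ = Fixed Costs / (Price - Variable Cost)
Contribution margin = $79 - $9 = $70/unit
BEQ = ceil($15748 / $70/unit) = ceil(224.97) = 225 units

225 units


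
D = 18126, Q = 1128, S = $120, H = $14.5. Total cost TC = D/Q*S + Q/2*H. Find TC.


TC = 18126/1128 * 120 + 1128/2 * 14.5

$10106.30


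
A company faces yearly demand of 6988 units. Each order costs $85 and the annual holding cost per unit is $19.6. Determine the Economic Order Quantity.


Formula: EOQ = sqrt(2 * D * S / H)
Numerator: 2 * 6988 * 85 = 1187960
2DS/H = 1187960 / 19.6 = 60610.2
EOQ = sqrt(60610.2) = 246.2 units

246.2 units


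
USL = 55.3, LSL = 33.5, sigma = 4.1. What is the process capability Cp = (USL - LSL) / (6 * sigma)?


Cp = (55.3 - 33.5) / (6 * 4.1)

0.89


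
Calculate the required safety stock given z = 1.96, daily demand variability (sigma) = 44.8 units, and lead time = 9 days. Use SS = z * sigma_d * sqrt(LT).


Formula: SS = z * sigma_d * sqrt(LT)
sqrt(LT) = sqrt(9) = 3.0
SS = 1.96 * 44.8 * 3.0
SS = 263.4 units

263.4 units


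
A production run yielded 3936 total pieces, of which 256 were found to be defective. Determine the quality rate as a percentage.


Formula: Quality Rate = Good Pieces / Total Pieces * 100
Good pieces = 3936 - 256 = 3680
QR = 3680 / 3936 * 100 = 93.5%

93.5%


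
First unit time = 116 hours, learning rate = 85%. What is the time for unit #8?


Formula: T_n = T_1 * (learning_rate)^(log2(n)) where learning_rate = rate/100
Doublings = log2(8) = 3
T_n = 116 * 0.85^3
T_n = 116 * 0.6141 = 71.2 hours

71.2 hours


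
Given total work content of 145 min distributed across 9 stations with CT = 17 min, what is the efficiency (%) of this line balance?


Formula: Efficiency = Sum of Task Times / (N_stations * CT) * 100
Total station capacity = 9 stations * 17 min = 153 min
Efficiency = 145 / 153 * 100 = 94.8%

94.8%


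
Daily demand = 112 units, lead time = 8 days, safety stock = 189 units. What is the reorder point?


Formula: ROP = (Daily Demand * Lead Time) + Safety Stock
Demand during lead time = 112 * 8 = 896 units
ROP = 896 + 189 = 1085 units

1085 units


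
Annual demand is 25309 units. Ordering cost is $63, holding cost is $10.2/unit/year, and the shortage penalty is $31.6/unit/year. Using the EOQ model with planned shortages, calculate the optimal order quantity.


Formula: EOQ* = sqrt(2DS/H) * sqrt((H+P)/P)
Base EOQ = sqrt(2*25309*63/10.2) = 559.14 units
Correction = sqrt((10.2+31.6)/31.6) = 1.15012
EOQ* = 559.14 * 1.15012 = 643.1 units

643.1 units


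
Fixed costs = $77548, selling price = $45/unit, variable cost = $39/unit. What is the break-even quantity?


Formula: BEQ = Fixed Costs / (Price - Variable Cost)
Contribution margin = $45 - $39 = $6/unit
BEQ = ceil($77548 / $6/unit) = ceil(12924.67) = 12925 units

12925 units


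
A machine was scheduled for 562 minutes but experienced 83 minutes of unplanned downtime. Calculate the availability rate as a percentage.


Formula: Availability = (Planned Time - Downtime) / Planned Time * 100
Uptime = 562 - 83 = 479 min
Availability = 479 / 562 * 100 = 85.2%

85.2%


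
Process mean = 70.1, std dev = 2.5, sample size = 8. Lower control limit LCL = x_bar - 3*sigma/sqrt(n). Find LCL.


LCL = 70.1 - 3 * 2.5 / sqrt(8)

67.45


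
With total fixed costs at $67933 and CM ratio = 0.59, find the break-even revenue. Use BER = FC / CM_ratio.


Formula: BER = Fixed Costs / Contribution Margin Ratio
BER = $67933 / 0.59
BER = $115140.68 (to the nearest cent)

$115140.68


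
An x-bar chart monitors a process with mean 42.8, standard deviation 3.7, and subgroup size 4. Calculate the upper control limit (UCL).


UCL = 42.8 + 3 * 3.7 / sqrt(4)

48.35


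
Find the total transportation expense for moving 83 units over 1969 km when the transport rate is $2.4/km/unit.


TC = dist * cost * units = 1969 * 2.4 * 83 = $392224.80

$392224.80


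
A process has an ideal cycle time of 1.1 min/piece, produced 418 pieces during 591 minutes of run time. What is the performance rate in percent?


Formula: Performance = (Ideal CT * Total Count) / Run Time * 100
Ideal output time = 1.1 * 418 = 459.8 min
Performance = 459.8 / 591 * 100 = 77.8%

77.8%


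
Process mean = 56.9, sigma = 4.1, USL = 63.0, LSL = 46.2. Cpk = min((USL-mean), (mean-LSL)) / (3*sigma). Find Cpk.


Cpu = (63.0 - 56.9) / (3 * 4.1) = 0.5
Cpl = (56.9 - 46.2) / (3 * 4.1) = 0.87
Cpk = min(0.5, 0.87) = 0.5

0.5


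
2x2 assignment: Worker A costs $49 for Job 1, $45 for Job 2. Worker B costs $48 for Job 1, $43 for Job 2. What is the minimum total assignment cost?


Option 1: A->1 + B->2 = $49 + $43 = $92
Option 2: A->2 + B->1 = $45 + $48 = $93
Min cost = min($92, $93) = $92

$92


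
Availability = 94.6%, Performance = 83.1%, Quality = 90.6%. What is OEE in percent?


Formula: OEE = Availability * Performance * Quality / 10000
A * P = 94.6% * 83.1% / 100 = 78.61%
OEE = 78.61% * 90.6% / 100 = 71.2%

71.2%


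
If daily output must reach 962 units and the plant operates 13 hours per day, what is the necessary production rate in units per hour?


Formula: Production Rate = Daily Demand / Available Hours
Rate = 962 units/day / 13 hours/day
Rate = 74.0 units/hour

74.0 units/hour


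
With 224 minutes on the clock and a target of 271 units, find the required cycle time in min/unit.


Formula: CT = Available Time / Number of Units
CT = 224 min / 271 units
CT = 0.83 min/unit

0.83 min/unit


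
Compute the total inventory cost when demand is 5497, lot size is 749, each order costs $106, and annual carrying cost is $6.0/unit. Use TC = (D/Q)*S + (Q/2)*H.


TC = 5497/749 * 106 + 749/2 * 6.0

$3024.95


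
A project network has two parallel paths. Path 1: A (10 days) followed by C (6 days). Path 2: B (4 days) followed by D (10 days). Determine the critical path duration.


Path 1 = 10 + 6 = 16 days
Path 2 = 4 + 10 = 14 days
Duration = max(16, 14) = 16 days

16 days


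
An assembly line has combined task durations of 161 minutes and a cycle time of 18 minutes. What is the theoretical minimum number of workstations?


Formula: N_min = ceil(Sum of Task Times / Cycle Time)
N_min = ceil(161 min / 18 min) = ceil(8.9444)
N_min = 9 stations

9


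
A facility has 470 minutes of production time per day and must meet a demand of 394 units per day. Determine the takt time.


Formula: Takt Time = Available Production Time / Customer Demand
Takt = 470 min/day / 394 units/day
Takt = 1.19 min/unit

1.19 min/unit


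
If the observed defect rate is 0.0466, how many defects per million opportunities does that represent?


DPMO = defect_rate * 1000000 = 0.0466 * 1000000

46600


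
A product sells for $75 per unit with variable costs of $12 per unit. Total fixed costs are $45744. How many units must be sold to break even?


Formula: BEQ = Fixed Costs / (Price - Variable Cost)
Contribution margin = $75 - $12 = $63/unit
BEQ = ceil($45744 / $63/unit) = ceil(726.1) = 727 units

727 units


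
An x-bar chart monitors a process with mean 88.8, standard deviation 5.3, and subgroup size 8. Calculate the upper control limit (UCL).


UCL = 88.8 + 3 * 5.3 / sqrt(8)

94.42


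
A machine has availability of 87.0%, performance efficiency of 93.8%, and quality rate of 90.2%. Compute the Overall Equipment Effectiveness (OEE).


Formula: OEE = Availability * Performance * Quality / 10000
A * P = 87.0% * 93.8% / 100 = 81.61%
OEE = 81.61% * 90.2% / 100 = 73.6%

73.6%


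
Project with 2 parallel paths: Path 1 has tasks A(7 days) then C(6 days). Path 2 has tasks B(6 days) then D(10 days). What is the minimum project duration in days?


Path 1 = 7 + 6 = 13 days
Path 2 = 6 + 10 = 16 days
Duration = max(13, 16) = 16 days

16 days


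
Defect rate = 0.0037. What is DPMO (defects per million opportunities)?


DPMO = defect_rate * 1000000 = 0.0037 * 1000000

3700


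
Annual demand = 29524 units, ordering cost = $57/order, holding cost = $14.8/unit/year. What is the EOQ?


Formula: EOQ = sqrt(2 * D * S / H)
Numerator: 2 * 29524 * 57 = 3365736
2DS/H = 3365736 / 14.8 = 227414.6
EOQ = sqrt(227414.6) = 476.9 units

476.9 units


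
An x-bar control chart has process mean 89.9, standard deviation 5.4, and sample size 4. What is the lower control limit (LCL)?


LCL = 89.9 - 3 * 5.4 / sqrt(4)

81.8


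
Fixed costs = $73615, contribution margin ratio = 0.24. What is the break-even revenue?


Formula: BER = Fixed Costs / Contribution Margin Ratio
BER = $73615 / 0.24
BER = $306729.17 (to the nearest cent)

$306729.17


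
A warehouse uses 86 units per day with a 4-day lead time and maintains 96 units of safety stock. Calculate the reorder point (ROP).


Formula: ROP = (Daily Demand * Lead Time) + Safety Stock
Demand during lead time = 86 * 4 = 344 units
ROP = 344 + 96 = 440 units

440 units


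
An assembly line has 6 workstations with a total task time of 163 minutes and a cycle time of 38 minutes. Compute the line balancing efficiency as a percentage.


Formula: Efficiency = Sum of Task Times / (N_stations * CT) * 100
Total station capacity = 6 stations * 38 min = 228 min
Efficiency = 163 / 228 * 100 = 71.5%

71.5%


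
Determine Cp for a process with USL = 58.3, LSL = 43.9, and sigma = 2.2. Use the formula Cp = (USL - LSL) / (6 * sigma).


Cp = (58.3 - 43.9) / (6 * 2.2)

1.09


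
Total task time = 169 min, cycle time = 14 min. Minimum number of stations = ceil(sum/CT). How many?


Formula: N_min = ceil(Sum of Task Times / Cycle Time)
N_min = ceil(169 min / 14 min) = ceil(12.0714)
N_min = 13 stations

13


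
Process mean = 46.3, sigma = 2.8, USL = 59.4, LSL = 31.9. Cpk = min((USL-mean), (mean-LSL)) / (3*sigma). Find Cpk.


Cpu = (59.4 - 46.3) / (3 * 2.8) = 1.56
Cpl = (46.3 - 31.9) / (3 * 2.8) = 1.71
Cpk = min(1.56, 1.71) = 1.56

1.56


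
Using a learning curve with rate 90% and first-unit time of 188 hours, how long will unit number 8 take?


Formula: T_n = T_1 * (learning_rate)^(log2(n)) where learning_rate = rate/100
Doublings = log2(8) = 3
T_n = 188 * 0.9^3
T_n = 188 * 0.729 = 137.1 hours

137.1 hours


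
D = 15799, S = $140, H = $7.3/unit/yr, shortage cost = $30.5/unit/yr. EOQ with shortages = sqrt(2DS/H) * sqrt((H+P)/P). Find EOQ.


Formula: EOQ* = sqrt(2DS/H) * sqrt((H+P)/P)
Base EOQ = sqrt(2*15799*140/7.3) = 778.45 units
Correction = sqrt((7.3+30.5)/30.5) = 1.11326
EOQ* = 778.45 * 1.11326 = 866.6 units

866.6 units


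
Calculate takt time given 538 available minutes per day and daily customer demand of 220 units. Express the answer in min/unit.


Formula: Takt Time = Available Production Time / Customer Demand
Takt = 538 min/day / 220 units/day
Takt = 2.45 min/unit

2.45 min/unit


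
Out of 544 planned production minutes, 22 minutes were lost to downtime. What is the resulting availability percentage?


Formula: Availability = (Planned Time - Downtime) / Planned Time * 100
Uptime = 544 - 22 = 522 min
Availability = 522 / 544 * 100 = 96.0%

96.0%


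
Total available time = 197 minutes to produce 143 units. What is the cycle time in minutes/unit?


Formula: CT = Available Time / Number of Units
CT = 197 min / 143 units
CT = 1.38 min/unit

1.38 min/unit


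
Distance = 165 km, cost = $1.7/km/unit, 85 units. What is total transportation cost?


TC = dist * cost * units = 165 * 1.7 * 85 = $23842.50

$23842.50


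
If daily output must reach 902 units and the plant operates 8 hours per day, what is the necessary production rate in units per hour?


Formula: Production Rate = Daily Demand / Available Hours
Rate = 902 units/day / 8 hours/day
Rate = 112.8 units/hour

112.8 units/hour


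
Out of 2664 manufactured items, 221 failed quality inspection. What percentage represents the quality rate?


Formula: Quality Rate = Good Pieces / Total Pieces * 100
Good pieces = 2664 - 221 = 2443
QR = 2443 / 2664 * 100 = 91.7%

91.7%


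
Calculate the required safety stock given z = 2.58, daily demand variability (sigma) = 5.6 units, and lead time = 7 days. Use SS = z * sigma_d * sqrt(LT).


Formula: SS = z * sigma_d * sqrt(LT)
sqrt(LT) = sqrt(7) = 2.6458
SS = 2.58 * 5.6 * 2.6458
SS = 38.2 units

38.2 units


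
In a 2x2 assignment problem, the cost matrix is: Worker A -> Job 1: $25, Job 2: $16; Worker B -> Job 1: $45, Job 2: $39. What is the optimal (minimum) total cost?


Option 1: A->1 + B->2 = $25 + $39 = $64
Option 2: A->2 + B->1 = $16 + $45 = $61
Min cost = min($64, $61) = $61

$61


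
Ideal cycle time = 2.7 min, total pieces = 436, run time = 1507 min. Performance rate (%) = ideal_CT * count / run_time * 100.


Formula: Performance = (Ideal CT * Total Count) / Run Time * 100
Ideal output time = 2.7 * 436 = 1177.2 min
Performance = 1177.2 / 1507 * 100 = 78.1%

78.1%


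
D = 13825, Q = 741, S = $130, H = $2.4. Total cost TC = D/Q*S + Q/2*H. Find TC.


TC = 13825/741 * 130 + 741/2 * 2.4

$3314.64


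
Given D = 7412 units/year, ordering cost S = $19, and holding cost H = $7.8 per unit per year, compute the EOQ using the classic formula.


Formula: EOQ = sqrt(2 * D * S / H)
Numerator: 2 * 7412 * 19 = 281656
2DS/H = 281656 / 7.8 = 36109.7
EOQ = sqrt(36109.7) = 190.0 units

190.0 units


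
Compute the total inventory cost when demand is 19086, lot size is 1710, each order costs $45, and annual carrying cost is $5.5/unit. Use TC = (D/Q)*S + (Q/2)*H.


TC = 19086/1710 * 45 + 1710/2 * 5.5

$5204.76


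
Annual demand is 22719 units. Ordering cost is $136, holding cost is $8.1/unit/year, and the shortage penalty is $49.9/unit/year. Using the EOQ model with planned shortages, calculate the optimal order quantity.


Formula: EOQ* = sqrt(2DS/H) * sqrt((H+P)/P)
Base EOQ = sqrt(2*22719*136/8.1) = 873.45 units
Correction = sqrt((8.1+49.9)/49.9) = 1.07811
EOQ* = 873.45 * 1.07811 = 941.7 units

941.7 units


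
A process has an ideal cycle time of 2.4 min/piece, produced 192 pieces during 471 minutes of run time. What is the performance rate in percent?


Formula: Performance = (Ideal CT * Total Count) / Run Time * 100
Ideal output time = 2.4 * 192 = 460.8 min
Performance = 460.8 / 471 * 100 = 97.8%

97.8%


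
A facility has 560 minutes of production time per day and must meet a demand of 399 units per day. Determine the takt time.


Formula: Takt Time = Available Production Time / Customer Demand
Takt = 560 min/day / 399 units/day
Takt = 1.4 min/unit

1.4 min/unit


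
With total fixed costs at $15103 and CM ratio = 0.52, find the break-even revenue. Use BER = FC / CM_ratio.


Formula: BER = Fixed Costs / Contribution Margin Ratio
BER = $15103 / 0.52
BER = $29044.23 (to the nearest cent)

$29044.23


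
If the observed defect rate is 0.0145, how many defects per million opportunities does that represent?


DPMO = defect_rate * 1000000 = 0.0145 * 1000000

14500


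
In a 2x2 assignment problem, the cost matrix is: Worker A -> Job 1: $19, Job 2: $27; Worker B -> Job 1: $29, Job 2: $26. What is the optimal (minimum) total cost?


Option 1: A->1 + B->2 = $19 + $26 = $45
Option 2: A->2 + B->1 = $27 + $29 = $56
Min cost = min($45, $56) = $45

$45


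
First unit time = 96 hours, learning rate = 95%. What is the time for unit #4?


Formula: T_n = T_1 * (learning_rate)^(log2(n)) where learning_rate = rate/100
Doublings = log2(4) = 2
T_n = 96 * 0.95^2
T_n = 96 * 0.9025 = 86.6 hours

86.6 hours


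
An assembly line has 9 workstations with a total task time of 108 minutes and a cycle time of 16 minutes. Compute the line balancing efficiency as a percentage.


Formula: Efficiency = Sum of Task Times / (N_stations * CT) * 100
Total station capacity = 9 stations * 16 min = 144 min
Efficiency = 108 / 144 * 100 = 75.0%

75.0%


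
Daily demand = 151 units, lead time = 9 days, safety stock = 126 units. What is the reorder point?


Formula: ROP = (Daily Demand * Lead Time) + Safety Stock
Demand during lead time = 151 * 9 = 1359 units
ROP = 1359 + 126 = 1485 units

1485 units


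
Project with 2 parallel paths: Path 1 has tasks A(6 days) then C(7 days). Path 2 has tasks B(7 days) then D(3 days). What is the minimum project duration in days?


Path 1 = 6 + 7 = 13 days
Path 2 = 7 + 3 = 10 days
Duration = max(13, 10) = 13 days

13 days


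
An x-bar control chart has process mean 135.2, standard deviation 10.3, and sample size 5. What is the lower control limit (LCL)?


LCL = 135.2 - 3 * 10.3 / sqrt(5)

121.38


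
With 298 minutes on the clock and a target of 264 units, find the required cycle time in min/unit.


Formula: CT = Available Time / Number of Units
CT = 298 min / 264 units
CT = 1.13 min/unit

1.13 min/unit


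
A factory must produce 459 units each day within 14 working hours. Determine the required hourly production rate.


Formula: Production Rate = Daily Demand / Available Hours
Rate = 459 units/day / 14 hours/day
Rate = 32.8 units/hour

32.8 units/hour


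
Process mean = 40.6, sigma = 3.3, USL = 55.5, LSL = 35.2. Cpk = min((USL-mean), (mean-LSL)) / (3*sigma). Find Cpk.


Cpu = (55.5 - 40.6) / (3 * 3.3) = 1.51
Cpl = (40.6 - 35.2) / (3 * 3.3) = 0.55
Cpk = min(1.51, 0.55) = 0.55

0.55


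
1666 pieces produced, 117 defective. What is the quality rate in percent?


Formula: Quality Rate = Good Pieces / Total Pieces * 100
Good pieces = 1666 - 117 = 1549
QR = 1549 / 1666 * 100 = 93.0%

93.0%


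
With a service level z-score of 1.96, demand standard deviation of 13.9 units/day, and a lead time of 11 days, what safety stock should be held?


Formula: SS = z * sigma_d * sqrt(LT)
sqrt(LT) = sqrt(11) = 3.3166
SS = 1.96 * 13.9 * 3.3166
SS = 90.4 units

90.4 units


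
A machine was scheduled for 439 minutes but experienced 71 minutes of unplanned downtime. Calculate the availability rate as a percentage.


Formula: Availability = (Planned Time - Downtime) / Planned Time * 100
Uptime = 439 - 71 = 368 min
Availability = 368 / 439 * 100 = 83.8%

83.8%


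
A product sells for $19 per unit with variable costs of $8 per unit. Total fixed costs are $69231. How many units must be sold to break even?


Formula: BEQ = Fixed Costs / (Price - Variable Cost)
Contribution margin = $19 - $8 = $11/unit
BEQ = ceil($69231 / $11/unit) = ceil(6293.73) = 6294 units

6294 units


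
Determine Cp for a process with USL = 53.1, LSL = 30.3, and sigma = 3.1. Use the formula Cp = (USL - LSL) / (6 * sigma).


Cp = (53.1 - 30.3) / (6 * 3.1)

1.23


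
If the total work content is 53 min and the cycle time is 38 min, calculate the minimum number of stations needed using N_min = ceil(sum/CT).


Formula: N_min = ceil(Sum of Task Times / Cycle Time)
N_min = ceil(53 min / 38 min) = ceil(1.3947)
N_min = 2 stations

2


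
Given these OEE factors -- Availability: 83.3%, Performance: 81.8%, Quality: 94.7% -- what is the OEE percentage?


Formula: OEE = Availability * Performance * Quality / 10000
A * P = 83.3% * 81.8% / 100 = 68.14%
OEE = 68.14% * 94.7% / 100 = 64.5%

64.5%


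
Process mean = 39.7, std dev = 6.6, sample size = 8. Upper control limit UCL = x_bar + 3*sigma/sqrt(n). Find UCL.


UCL = 39.7 + 3 * 6.6 / sqrt(8)

46.7


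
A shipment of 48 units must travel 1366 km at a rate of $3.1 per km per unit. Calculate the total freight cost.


TC = dist * cost * units = 1366 * 3.1 * 48 = $203260.80

$203260.80


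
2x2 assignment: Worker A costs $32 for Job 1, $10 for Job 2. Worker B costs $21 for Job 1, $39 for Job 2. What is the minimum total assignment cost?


Option 1: A->1 + B->2 = $32 + $39 = $71
Option 2: A->2 + B->1 = $10 + $21 = $31
Min cost = min($71, $31) = $31

$31


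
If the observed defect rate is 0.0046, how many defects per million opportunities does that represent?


DPMO = defect_rate * 1000000 = 0.0046 * 1000000

4600


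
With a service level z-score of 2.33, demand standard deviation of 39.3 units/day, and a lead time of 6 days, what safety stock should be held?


Formula: SS = z * sigma_d * sqrt(LT)
sqrt(LT) = sqrt(6) = 2.4495
SS = 2.33 * 39.3 * 2.4495
SS = 224.3 units

224.3 units


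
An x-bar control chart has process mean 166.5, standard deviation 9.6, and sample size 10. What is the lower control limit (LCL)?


LCL = 166.5 - 3 * 9.6 / sqrt(10)

157.39


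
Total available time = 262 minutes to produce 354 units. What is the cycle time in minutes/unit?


Formula: CT = Available Time / Number of Units
CT = 262 min / 354 units
CT = 0.74 min/unit

0.74 min/unit


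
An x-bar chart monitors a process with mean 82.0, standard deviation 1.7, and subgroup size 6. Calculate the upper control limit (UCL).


UCL = 82.0 + 3 * 1.7 / sqrt(6)

84.08


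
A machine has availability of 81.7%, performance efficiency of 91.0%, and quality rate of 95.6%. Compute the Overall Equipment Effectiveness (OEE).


Formula: OEE = Availability * Performance * Quality / 10000
A * P = 81.7% * 91.0% / 100 = 74.35%
OEE = 74.35% * 95.6% / 100 = 71.1%

71.1%


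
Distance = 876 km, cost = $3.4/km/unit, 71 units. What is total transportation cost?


TC = dist * cost * units = 876 * 3.4 * 71 = $211466.40

$211466.40


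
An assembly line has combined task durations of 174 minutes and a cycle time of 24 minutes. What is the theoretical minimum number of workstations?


Formula: N_min = ceil(Sum of Task Times / Cycle Time)
N_min = ceil(174 min / 24 min) = ceil(7.25)
N_min = 8 stations

8


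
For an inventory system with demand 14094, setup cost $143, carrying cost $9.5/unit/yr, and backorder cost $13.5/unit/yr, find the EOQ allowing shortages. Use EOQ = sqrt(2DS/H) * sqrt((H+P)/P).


Formula: EOQ* = sqrt(2DS/H) * sqrt((H+P)/P)
Base EOQ = sqrt(2*14094*143/9.5) = 651.39 units
Correction = sqrt((9.5+13.5)/13.5) = 1.30526
EOQ* = 651.39 * 1.30526 = 850.2 units

850.2 units


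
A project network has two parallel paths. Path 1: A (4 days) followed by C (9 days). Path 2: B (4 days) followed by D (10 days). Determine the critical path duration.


Path 1 = 4 + 9 = 13 days
Path 2 = 4 + 10 = 14 days
Duration = max(13, 14) = 14 days

14 days


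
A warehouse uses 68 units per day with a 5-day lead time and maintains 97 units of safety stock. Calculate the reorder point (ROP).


Formula: ROP = (Daily Demand * Lead Time) + Safety Stock
Demand during lead time = 68 * 5 = 340 units
ROP = 340 + 97 = 437 units

437 units


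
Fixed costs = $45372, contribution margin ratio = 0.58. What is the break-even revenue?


Formula: BER = Fixed Costs / Contribution Margin Ratio
BER = $45372 / 0.58
BER = $78227.59 (to the nearest cent)

$78227.59


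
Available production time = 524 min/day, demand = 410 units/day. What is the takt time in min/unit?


Formula: Takt Time = Available Production Time / Customer Demand
Takt = 524 min/day / 410 units/day
Takt = 1.28 min/unit

1.28 min/unit


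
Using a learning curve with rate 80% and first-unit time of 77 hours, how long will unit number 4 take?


Formula: T_n = T_1 * (learning_rate)^(log2(n)) where learning_rate = rate/100
Doublings = log2(4) = 2
T_n = 77 * 0.8^2
T_n = 77 * 0.64 = 49.3 hours

49.3 hours


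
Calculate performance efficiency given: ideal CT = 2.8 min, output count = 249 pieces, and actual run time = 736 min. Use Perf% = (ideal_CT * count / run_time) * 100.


Formula: Performance = (Ideal CT * Total Count) / Run Time * 100
Ideal output time = 2.8 * 249 = 697.2 min
Performance = 697.2 / 736 * 100 = 94.7%

94.7%


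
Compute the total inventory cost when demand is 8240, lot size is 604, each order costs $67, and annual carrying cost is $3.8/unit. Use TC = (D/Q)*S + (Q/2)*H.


TC = 8240/604 * 67 + 604/2 * 3.8

$2061.64


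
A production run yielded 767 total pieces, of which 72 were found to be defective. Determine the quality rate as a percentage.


Formula: Quality Rate = Good Pieces / Total Pieces * 100
Good pieces = 767 - 72 = 695
QR = 695 / 767 * 100 = 90.6%

90.6%


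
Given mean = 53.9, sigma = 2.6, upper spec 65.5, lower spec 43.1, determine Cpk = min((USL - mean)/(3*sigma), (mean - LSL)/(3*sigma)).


Cpu = (65.5 - 53.9) / (3 * 2.6) = 1.49
Cpl = (53.9 - 43.1) / (3 * 2.6) = 1.38
Cpk = min(1.49, 1.38) = 1.38

1.38


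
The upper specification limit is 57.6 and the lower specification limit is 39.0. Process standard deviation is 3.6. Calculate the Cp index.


Cp = (57.6 - 39.0) / (6 * 3.6)

0.86


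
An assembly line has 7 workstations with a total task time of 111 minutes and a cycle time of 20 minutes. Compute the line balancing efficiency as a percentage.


Formula: Efficiency = Sum of Task Times / (N_stations * CT) * 100
Total station capacity = 7 stations * 20 min = 140 min
Efficiency = 111 / 140 * 100 = 79.3%

79.3%


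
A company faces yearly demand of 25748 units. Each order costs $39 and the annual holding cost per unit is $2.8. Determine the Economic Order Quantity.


Formula: EOQ = sqrt(2 * D * S / H)
Numerator: 2 * 25748 * 39 = 2008344
2DS/H = 2008344 / 2.8 = 717265.7
EOQ = sqrt(717265.7) = 846.9 units

846.9 units


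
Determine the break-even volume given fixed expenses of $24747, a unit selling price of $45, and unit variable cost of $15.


Formula: BEQ = Fixed Costs / (Price - Variable Cost)
Contribution margin = $45 - $15 = $30/unit
BEQ = ceil($24747 / $30/unit) = ceil(824.9) = 825 units

825 units


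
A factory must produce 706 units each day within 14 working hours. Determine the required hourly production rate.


Formula: Production Rate = Daily Demand / Available Hours
Rate = 706 units/day / 14 hours/day
Rate = 50.4 units/hour

50.4 units/hour


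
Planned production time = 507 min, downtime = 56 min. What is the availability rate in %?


Formula: Availability = (Planned Time - Downtime) / Planned Time * 100
Uptime = 507 - 56 = 451 min
Availability = 451 / 507 * 100 = 89.0%

89.0%


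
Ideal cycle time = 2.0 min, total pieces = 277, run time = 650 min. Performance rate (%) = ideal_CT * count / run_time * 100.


Formula: Performance = (Ideal CT * Total Count) / Run Time * 100
Ideal output time = 2.0 * 277 = 554.0 min
Performance = 554.0 / 650 * 100 = 85.2%

85.2%


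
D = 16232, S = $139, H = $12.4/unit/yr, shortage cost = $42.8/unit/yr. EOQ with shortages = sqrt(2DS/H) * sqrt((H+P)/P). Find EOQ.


Formula: EOQ* = sqrt(2DS/H) * sqrt((H+P)/P)
Base EOQ = sqrt(2*16232*139/12.4) = 603.25 units
Correction = sqrt((12.4+42.8)/42.8) = 1.13566
EOQ* = 603.25 * 1.13566 = 685.1 units

685.1 units


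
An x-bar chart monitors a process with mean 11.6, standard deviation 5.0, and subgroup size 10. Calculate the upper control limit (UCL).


UCL = 11.6 + 3 * 5.0 / sqrt(10)

16.34


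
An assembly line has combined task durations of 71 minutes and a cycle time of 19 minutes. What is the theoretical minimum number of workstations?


Formula: N_min = ceil(Sum of Task Times / Cycle Time)
N_min = ceil(71 min / 19 min) = ceil(3.7368)
N_min = 4 stations

4


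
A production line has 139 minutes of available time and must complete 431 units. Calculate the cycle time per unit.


Formula: CT = Available Time / Number of Units
CT = 139 min / 431 units
CT = 0.32 min/unit

0.32 min/unit


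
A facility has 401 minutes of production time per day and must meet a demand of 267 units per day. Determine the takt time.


Formula: Takt Time = Available Production Time / Customer Demand
Takt = 401 min/day / 267 units/day
Takt = 1.5 min/unit

1.5 min/unit


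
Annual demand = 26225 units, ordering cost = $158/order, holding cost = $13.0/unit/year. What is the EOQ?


Formula: EOQ = sqrt(2 * D * S / H)
Numerator: 2 * 26225 * 158 = 8287100
2DS/H = 8287100 / 13.0 = 637469.2
EOQ = sqrt(637469.2) = 798.4 units

798.4 units


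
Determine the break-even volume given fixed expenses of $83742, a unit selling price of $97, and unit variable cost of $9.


Formula: BEQ = Fixed Costs / (Price - Variable Cost)
Contribution margin = $97 - $9 = $88/unit
BEQ = ceil($83742 / $88/unit) = ceil(951.61) = 952 units

952 units


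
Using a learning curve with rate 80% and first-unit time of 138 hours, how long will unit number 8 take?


Formula: T_n = T_1 * (learning_rate)^(log2(n)) where learning_rate = rate/100
Doublings = log2(8) = 3
T_n = 138 * 0.8^3
T_n = 138 * 0.512 = 70.7 hours

70.7 hours


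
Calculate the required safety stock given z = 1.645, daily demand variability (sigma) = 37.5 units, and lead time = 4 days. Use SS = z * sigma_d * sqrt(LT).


Formula: SS = z * sigma_d * sqrt(LT)
sqrt(LT) = sqrt(4) = 2.0
SS = 1.645 * 37.5 * 2.0
SS = 123.4 units

123.4 units


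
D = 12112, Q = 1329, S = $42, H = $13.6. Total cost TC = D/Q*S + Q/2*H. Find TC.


TC = 12112/1329 * 42 + 1329/2 * 13.6

$9419.97


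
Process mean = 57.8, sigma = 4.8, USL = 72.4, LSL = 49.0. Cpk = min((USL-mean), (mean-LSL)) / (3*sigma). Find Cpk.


Cpu = (72.4 - 57.8) / (3 * 4.8) = 1.01
Cpl = (57.8 - 49.0) / (3 * 4.8) = 0.61
Cpk = min(1.01, 0.61) = 0.61

0.61


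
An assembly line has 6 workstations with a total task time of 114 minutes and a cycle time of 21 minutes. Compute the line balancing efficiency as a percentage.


Formula: Efficiency = Sum of Task Times / (N_stations * CT) * 100
Total station capacity = 6 stations * 21 min = 126 min
Efficiency = 114 / 126 * 100 = 90.5%

90.5%


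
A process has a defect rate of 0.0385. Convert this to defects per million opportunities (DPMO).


DPMO = defect_rate * 1000000 = 0.0385 * 1000000

38500


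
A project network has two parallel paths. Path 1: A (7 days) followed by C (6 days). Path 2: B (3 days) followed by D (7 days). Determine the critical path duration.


Path 1 = 7 + 6 = 13 days
Path 2 = 3 + 7 = 10 days
Duration = max(13, 10) = 13 days

13 days


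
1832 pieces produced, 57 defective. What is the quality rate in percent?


Formula: Quality Rate = Good Pieces / Total Pieces * 100
Good pieces = 1832 - 57 = 1775
QR = 1775 / 1832 * 100 = 96.9%

96.9%


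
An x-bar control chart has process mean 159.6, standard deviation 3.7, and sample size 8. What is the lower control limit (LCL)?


LCL = 159.6 - 3 * 3.7 / sqrt(8)

155.68


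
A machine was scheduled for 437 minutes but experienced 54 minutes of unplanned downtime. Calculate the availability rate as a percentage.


Formula: Availability = (Planned Time - Downtime) / Planned Time * 100
Uptime = 437 - 54 = 383 min
Availability = 383 / 437 * 100 = 87.6%

87.6%


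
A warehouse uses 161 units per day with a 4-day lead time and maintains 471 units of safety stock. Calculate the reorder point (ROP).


Formula: ROP = (Daily Demand * Lead Time) + Safety Stock
Demand during lead time = 161 * 4 = 644 units
ROP = 644 + 471 = 1115 units

1115 units


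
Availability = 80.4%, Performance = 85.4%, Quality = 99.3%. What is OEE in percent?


Formula: OEE = Availability * Performance * Quality / 10000
A * P = 80.4% * 85.4% / 100 = 68.66%
OEE = 68.66% * 99.3% / 100 = 68.2%

68.2%


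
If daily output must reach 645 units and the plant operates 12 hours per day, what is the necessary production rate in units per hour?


Formula: Production Rate = Daily Demand / Available Hours
Rate = 645 units/day / 12 hours/day
Rate = 53.8 units/hour

53.8 units/hour


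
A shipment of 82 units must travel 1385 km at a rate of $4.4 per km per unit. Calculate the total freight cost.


TC = dist * cost * units = 1385 * 4.4 * 82 = $499708.00

$499708.00


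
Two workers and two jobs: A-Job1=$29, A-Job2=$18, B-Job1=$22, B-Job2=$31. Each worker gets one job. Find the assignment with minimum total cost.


Option 1: A->1 + B->2 = $29 + $31 = $60
Option 2: A->2 + B->1 = $18 + $22 = $40
Min cost = min($60, $40) = $40

$40


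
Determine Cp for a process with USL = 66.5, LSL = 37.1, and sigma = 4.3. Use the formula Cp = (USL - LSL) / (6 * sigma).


Cp = (66.5 - 37.1) / (6 * 4.3)

1.14


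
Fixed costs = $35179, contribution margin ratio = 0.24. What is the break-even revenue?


Formula: BER = Fixed Costs / Contribution Margin Ratio
BER = $35179 / 0.24
BER = $146579.17 (to the nearest cent)

$146579.17


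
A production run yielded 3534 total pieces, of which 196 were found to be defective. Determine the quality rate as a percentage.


Formula: Quality Rate = Good Pieces / Total Pieces * 100
Good pieces = 3534 - 196 = 3338
QR = 3338 / 3534 * 100 = 94.5%

94.5%


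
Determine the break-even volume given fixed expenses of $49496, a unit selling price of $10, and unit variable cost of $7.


Formula: BEQ = Fixed Costs / (Price - Variable Cost)
Contribution margin = $10 - $7 = $3/unit
BEQ = ceil($49496 / $3/unit) = ceil(16498.67) = 16499 units

16499 units


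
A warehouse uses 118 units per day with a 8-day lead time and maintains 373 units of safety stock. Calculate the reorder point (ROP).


Formula: ROP = (Daily Demand * Lead Time) + Safety Stock
Demand during lead time = 118 * 8 = 944 units
ROP = 944 + 373 = 1317 units

1317 units


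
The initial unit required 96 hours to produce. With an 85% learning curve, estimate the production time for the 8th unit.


Formula: T_n = T_1 * (learning_rate)^(log2(n)) where learning_rate = rate/100
Doublings = log2(8) = 3
T_n = 96 * 0.85^3
T_n = 96 * 0.6141 = 59.0 hours

59.0 hours


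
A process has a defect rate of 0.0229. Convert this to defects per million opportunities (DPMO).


DPMO = defect_rate * 1000000 = 0.0229 * 1000000

22900


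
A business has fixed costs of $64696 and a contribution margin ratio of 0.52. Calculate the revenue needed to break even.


Formula: BER = Fixed Costs / Contribution Margin Ratio
BER = $64696 / 0.52
BER = $124415.38 (to the nearest cent)

$124415.38


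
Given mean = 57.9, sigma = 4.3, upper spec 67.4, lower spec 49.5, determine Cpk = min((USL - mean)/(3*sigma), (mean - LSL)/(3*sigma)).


Cpu = (67.4 - 57.9) / (3 * 4.3) = 0.74
Cpl = (57.9 - 49.5) / (3 * 4.3) = 0.65
Cpk = min(0.74, 0.65) = 0.65

0.65


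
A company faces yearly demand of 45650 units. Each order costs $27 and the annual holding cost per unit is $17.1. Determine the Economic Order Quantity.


Formula: EOQ = sqrt(2 * D * S / H)
Numerator: 2 * 45650 * 27 = 2465100
2DS/H = 2465100 / 17.1 = 144157.9
EOQ = sqrt(144157.9) = 379.7 units

379.7 units
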